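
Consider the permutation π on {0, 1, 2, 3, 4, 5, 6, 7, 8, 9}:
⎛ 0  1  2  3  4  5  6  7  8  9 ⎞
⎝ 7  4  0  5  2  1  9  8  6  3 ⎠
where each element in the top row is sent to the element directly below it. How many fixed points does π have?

No element satisfies π(x) = x, so there are 0 fixed points.

0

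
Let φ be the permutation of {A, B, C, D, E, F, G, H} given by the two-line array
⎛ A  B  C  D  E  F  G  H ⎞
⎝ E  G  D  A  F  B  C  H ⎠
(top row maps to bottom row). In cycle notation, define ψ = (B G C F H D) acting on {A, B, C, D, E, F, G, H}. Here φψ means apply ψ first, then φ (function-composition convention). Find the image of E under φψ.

F

ψ(E) = E, then φ(E) = F; composing gives (φψ)(E) = F.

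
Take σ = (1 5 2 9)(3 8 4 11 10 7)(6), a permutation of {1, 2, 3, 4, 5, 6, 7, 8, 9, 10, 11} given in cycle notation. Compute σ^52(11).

11 lies in the 6-cycle (3 8 4 11 10 7).
On a 6-cycle, σ^6 is the identity, so σ^52 = σ^4 there (52 ≡ 4 mod 6).
Stepping 4 places around the cycle: 11 → 10 → 7 → 3 → 8.

8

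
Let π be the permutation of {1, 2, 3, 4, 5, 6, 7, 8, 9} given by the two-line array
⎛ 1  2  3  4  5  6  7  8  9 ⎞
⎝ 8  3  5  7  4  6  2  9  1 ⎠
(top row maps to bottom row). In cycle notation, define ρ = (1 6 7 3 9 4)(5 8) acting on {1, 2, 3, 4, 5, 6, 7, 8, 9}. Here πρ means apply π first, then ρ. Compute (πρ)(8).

First apply π: π(8) = 9, then ρ(9) = 4. Thus (πρ)(8) = 4.

4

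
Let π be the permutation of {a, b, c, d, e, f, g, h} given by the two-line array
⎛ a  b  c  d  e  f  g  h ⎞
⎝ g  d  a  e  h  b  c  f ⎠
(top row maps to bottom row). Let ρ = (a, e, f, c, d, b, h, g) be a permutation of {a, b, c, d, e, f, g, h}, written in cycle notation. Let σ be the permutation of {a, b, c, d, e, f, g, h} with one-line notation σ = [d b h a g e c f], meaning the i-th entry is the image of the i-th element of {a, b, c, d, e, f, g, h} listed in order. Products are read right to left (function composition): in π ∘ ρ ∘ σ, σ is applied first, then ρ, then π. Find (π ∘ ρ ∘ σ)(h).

a

Apply the permutations in order: σ(h) = f, then ρ(f) = c, then π(c) = a. So (π ∘ ρ ∘ σ)(h) = a.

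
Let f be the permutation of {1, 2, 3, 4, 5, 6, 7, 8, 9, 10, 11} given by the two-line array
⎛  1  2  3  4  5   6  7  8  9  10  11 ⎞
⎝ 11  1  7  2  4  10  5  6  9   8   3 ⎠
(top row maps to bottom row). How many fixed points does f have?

1

The fixed points (elements with f(x) = x) are {9}, so there is 1.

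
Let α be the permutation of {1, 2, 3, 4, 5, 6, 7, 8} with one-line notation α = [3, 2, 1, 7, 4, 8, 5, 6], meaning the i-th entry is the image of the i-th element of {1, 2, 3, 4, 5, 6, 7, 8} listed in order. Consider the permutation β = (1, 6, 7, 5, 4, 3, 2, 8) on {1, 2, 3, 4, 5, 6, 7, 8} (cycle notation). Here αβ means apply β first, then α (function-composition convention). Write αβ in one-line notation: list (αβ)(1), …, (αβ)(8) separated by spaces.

(αβ)(x) = α(β(x)). Computing each image: α(β(1)) = α(6) = 8, α(β(2)) = α(8) = 6, α(β(3)) = α(2) = 2, α(β(4)) = α(3) = 1, α(β(5)) = α(4) = 7, α(β(6)) = α(7) = 5, α(β(7)) = α(5) = 4, α(β(8)) = α(1) = 3.
Hence αβ = [8 6 2 1 7 5 4 3].

8 6 2 1 7 5 4 3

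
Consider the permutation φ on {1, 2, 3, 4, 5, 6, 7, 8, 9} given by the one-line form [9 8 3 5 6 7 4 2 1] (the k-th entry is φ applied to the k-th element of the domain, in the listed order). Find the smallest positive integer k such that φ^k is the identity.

Writing φ as disjoint cycles, the cycle lengths are 4, 2, 2, 1.
Since disjoint cycles commute, ord(φ) = lcm(4, 2, 2) = 4.

4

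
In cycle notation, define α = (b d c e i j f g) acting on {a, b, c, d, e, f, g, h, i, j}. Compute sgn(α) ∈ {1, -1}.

-1

The cycle lengths are 8, 1, 1.
A cycle is odd iff its length is even; α has 1 even-length cycle, so sgn(α) = (−1)^1 and α is odd.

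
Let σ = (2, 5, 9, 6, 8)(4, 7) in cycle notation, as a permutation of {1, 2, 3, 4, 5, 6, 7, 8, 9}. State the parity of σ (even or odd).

odd

The cycle lengths are 5, 2, 1, 1.
A cycle is odd iff its length is even; σ has 1 even-length cycle, so sgn(σ) = (−1)^1 and σ is odd.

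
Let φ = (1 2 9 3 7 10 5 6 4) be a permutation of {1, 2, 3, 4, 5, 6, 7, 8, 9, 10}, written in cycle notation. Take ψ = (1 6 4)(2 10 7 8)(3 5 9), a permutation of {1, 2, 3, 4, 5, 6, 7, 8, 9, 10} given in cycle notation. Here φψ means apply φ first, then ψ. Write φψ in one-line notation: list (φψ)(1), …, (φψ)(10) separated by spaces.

10 3 8 6 4 1 7 2 5 9

Chase each element through φ then ψ: 1 → 2 → 10; 2 → 9 → 3; 3 → 7 → 8; 4 → 1 → 6; 5 → 6 → 4; 6 → 4 → 1; 7 → 10 → 7; 8 → 8 → 2; 9 → 3 → 5; 10 → 5 → 9.
So φψ in one-line form is 10 3 8 6 4 1 7 2 5 9.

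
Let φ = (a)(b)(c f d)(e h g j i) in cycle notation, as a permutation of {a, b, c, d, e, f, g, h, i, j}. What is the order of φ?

The cycle type of φ is (5, 3, 1, 1).
The order of φ is the least common multiple of its cycle lengths: lcm(5, 3) = 15.

15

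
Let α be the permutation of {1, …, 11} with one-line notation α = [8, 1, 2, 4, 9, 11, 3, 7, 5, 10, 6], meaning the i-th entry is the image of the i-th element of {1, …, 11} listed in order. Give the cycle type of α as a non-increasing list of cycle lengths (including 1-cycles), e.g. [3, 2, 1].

The disjoint cycles are (1 8 7 3 2)(4)(5 9)(6 11)(10), with lengths 5, 2, 2, 1, 1 in non-increasing order.

[5, 2, 2, 1, 1]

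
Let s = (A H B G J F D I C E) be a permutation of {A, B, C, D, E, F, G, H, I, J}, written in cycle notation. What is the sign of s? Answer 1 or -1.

The cycle lengths are 10.
A cycle of length ℓ contributes ℓ−1 transpositions, so s is a product of 9 transpositions — odd.

-1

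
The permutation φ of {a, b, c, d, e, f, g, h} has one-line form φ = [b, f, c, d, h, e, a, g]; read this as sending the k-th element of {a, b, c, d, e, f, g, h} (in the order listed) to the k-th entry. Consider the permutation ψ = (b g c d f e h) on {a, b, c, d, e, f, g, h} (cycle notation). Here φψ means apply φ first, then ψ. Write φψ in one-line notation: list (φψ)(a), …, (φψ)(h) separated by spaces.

Chase each element through φ then ψ: a → b → g; b → f → e; c → c → d; d → d → f; e → h → b; f → e → h; g → a → a; h → g → c.
Collecting the images, φψ = [g e d f b h a c].

g e d f b h a c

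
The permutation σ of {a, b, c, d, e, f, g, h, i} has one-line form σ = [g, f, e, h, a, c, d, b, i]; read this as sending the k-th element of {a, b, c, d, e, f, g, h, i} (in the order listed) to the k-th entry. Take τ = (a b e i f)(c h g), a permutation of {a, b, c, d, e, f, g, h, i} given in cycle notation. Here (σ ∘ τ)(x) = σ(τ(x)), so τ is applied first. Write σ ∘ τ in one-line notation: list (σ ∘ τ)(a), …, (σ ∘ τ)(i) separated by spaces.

f a b h i g e d c

For each element, apply τ then σ: a → b → f; b → e → a; c → h → b; d → d → h; e → i → i; f → a → g; g → c → e; h → g → d; i → f → c.
Collecting the images, σ ∘ τ = [f a b h i g e d c].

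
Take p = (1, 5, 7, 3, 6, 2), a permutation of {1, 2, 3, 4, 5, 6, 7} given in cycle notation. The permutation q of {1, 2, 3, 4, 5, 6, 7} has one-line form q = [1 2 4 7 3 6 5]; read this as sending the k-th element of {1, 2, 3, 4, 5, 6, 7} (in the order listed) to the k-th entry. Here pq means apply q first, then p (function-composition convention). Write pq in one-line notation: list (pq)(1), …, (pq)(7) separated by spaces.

(pq)(x) = p(q(x)). Computing each image: p(q(1)) = p(1) = 5, p(q(2)) = p(2) = 1, p(q(3)) = p(4) = 4, p(q(4)) = p(7) = 3, p(q(5)) = p(3) = 6, p(q(6)) = p(6) = 2, p(q(7)) = p(5) = 7.
Hence pq = [5 1 4 3 6 2 7].

5 1 4 3 6 2 7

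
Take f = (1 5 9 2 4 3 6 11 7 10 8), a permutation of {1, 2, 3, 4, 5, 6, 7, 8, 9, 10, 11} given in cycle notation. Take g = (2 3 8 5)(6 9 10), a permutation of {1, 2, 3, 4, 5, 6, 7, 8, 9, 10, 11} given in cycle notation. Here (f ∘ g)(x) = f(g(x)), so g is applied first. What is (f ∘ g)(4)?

(f ∘ g)(4) = f(g(4)). g(4) = 4, then f(4) = 3. So (f ∘ g)(4) = 3.

3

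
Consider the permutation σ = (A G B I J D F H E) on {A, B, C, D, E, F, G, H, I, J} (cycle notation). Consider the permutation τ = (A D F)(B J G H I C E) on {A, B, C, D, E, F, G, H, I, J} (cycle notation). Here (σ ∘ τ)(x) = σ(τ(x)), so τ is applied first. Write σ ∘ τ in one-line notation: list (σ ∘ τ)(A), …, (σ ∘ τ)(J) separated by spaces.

F D A H I G E J C B

(σ ∘ τ)(x) = σ(τ(x)). Computing each image: σ(τ(A)) = σ(D) = F, σ(τ(B)) = σ(J) = D, σ(τ(C)) = σ(E) = A, σ(τ(D)) = σ(F) = H, σ(τ(E)) = σ(B) = I, σ(τ(F)) = σ(A) = G, σ(τ(G)) = σ(H) = E, σ(τ(H)) = σ(I) = J, σ(τ(I)) = σ(C) = C, σ(τ(J)) = σ(G) = B.
Hence σ ∘ τ = [F D A H I G E J C B].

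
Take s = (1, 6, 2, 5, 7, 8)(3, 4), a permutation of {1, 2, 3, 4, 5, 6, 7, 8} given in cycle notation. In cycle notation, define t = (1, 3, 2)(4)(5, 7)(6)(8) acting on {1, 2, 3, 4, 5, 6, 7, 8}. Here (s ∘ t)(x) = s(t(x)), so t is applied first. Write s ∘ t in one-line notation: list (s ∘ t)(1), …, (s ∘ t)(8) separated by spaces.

For each element, apply t then s: 1 → 3 → 4; 2 → 1 → 6; 3 → 2 → 5; 4 → 4 → 3; 5 → 7 → 8; 6 → 6 → 2; 7 → 5 → 7; 8 → 8 → 1.
Collecting the images, s ∘ t = [4 6 5 3 8 2 7 1].

4 6 5 3 8 2 7 1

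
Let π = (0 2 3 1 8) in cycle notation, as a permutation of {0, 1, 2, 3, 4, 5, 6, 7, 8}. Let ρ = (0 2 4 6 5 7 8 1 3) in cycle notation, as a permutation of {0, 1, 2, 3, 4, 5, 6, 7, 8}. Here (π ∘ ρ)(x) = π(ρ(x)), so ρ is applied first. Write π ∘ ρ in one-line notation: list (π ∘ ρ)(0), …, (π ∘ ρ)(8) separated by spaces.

3 1 4 2 6 7 5 0 8

(π ∘ ρ)(x) = π(ρ(x)). Computing each image: π(ρ(0)) = π(2) = 3, π(ρ(1)) = π(3) = 1, π(ρ(2)) = π(4) = 4, π(ρ(3)) = π(0) = 2, π(ρ(4)) = π(6) = 6, π(ρ(5)) = π(7) = 7, π(ρ(6)) = π(5) = 5, π(ρ(7)) = π(8) = 0, π(ρ(8)) = π(1) = 8.
Hence π ∘ ρ = [3 1 4 2 6 7 5 0 8].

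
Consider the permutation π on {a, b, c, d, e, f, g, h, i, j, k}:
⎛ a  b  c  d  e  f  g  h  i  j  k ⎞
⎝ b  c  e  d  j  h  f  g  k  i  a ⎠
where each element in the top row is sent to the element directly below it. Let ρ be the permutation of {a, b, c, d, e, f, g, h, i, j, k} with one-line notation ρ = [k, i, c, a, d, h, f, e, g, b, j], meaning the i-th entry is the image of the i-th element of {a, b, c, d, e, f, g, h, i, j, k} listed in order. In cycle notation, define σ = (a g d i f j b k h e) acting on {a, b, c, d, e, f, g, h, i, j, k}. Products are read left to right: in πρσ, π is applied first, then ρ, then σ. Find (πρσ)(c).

Chase c: π(c) = e; ρ(e) = d; σ(d) = i. Hence (πρσ)(c) = i.

i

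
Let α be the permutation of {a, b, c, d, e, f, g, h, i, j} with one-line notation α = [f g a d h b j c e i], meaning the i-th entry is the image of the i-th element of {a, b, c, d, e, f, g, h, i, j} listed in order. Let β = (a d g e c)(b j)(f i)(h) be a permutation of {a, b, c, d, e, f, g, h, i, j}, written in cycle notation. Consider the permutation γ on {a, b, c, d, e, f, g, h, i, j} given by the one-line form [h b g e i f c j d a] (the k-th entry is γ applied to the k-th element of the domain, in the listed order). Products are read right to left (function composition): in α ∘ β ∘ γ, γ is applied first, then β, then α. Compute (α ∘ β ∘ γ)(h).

Chase h: γ(h) = j; β(j) = b; α(b) = g. Hence (α ∘ β ∘ γ)(h) = g.

g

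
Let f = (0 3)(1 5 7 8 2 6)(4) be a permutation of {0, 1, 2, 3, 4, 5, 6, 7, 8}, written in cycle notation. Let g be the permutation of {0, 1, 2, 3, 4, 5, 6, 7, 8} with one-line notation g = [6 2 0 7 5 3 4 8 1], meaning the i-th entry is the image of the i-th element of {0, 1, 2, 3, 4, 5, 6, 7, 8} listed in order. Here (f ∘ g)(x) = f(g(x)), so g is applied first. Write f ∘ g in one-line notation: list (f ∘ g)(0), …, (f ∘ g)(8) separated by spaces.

(f ∘ g)(x) = f(g(x)). Computing each image: f(g(0)) = f(6) = 1, f(g(1)) = f(2) = 6, f(g(2)) = f(0) = 3, f(g(3)) = f(7) = 8, f(g(4)) = f(5) = 7, f(g(5)) = f(3) = 0, f(g(6)) = f(4) = 4, f(g(7)) = f(8) = 2, f(g(8)) = f(1) = 5.
Hence f ∘ g = [1 6 3 8 7 0 4 2 5].

1 6 3 8 7 0 4 2 5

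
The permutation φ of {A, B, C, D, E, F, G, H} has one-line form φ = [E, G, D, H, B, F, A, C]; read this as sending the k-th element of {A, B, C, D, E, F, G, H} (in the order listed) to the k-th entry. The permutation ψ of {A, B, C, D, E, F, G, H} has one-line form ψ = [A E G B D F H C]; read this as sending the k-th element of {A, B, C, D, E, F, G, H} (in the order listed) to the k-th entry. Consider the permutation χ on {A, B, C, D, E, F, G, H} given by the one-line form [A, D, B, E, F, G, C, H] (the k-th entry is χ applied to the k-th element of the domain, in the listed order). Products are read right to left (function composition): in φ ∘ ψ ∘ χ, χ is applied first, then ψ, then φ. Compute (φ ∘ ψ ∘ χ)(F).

Chase F: χ(F) = G; ψ(G) = H; φ(H) = C. Hence (φ ∘ ψ ∘ χ)(F) = C.

C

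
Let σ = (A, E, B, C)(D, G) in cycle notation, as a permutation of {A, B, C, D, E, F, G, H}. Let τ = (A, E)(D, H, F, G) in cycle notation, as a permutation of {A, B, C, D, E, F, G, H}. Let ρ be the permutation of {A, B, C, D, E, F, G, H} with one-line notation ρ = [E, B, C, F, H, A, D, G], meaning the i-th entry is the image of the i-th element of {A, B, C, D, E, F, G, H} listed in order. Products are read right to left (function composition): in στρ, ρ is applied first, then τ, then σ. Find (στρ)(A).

E

Apply the permutations in order: ρ(A) = E, then τ(E) = A, then σ(A) = E. So (στρ)(A) = E.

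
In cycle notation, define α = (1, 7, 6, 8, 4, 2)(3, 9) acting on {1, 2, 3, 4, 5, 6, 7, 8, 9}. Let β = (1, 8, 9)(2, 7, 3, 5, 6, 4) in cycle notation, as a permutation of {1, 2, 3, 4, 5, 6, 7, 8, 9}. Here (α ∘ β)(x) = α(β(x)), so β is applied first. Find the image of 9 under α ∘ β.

(α ∘ β)(9) = α(β(9)). β(9) = 1, then α(1) = 7. So (α ∘ β)(9) = 7.

7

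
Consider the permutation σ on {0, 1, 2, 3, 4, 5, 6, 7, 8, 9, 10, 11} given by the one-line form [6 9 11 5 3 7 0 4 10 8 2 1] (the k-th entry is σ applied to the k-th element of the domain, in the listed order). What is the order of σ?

The disjoint-cycle form of σ has cycle lengths 6, 4, 2.
Since disjoint cycles commute, ord(σ) = lcm(6, 4, 2) = 12.

12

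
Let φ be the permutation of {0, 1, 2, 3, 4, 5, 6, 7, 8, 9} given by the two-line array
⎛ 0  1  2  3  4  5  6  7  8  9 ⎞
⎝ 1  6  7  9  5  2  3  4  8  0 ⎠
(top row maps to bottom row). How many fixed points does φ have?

The fixed points (elements with φ(x) = x) are {8}, so there is 1.

1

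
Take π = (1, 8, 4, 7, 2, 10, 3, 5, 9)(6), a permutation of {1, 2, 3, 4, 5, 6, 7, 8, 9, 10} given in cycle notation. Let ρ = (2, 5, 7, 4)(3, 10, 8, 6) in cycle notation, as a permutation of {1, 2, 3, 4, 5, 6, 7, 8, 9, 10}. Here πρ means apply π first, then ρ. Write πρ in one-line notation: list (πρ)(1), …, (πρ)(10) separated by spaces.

Chase each element through π then ρ: 1 → 8 → 6; 2 → 10 → 8; 3 → 5 → 7; 4 → 7 → 4; 5 → 9 → 9; 6 → 6 → 3; 7 → 2 → 5; 8 → 4 → 2; 9 → 1 → 1; 10 → 3 → 10.
So πρ in one-line form is 6 8 7 4 9 3 5 2 1 10.

6 8 7 4 9 3 5 2 1 10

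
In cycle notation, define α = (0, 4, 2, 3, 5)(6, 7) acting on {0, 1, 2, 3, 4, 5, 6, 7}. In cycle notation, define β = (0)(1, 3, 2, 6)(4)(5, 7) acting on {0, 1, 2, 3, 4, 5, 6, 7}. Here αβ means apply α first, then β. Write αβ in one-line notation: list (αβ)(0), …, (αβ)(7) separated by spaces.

(αβ)(x) = β(α(x)). Computing each image: β(α(0)) = β(4) = 4, β(α(1)) = β(1) = 3, β(α(2)) = β(3) = 2, β(α(3)) = β(5) = 7, β(α(4)) = β(2) = 6, β(α(5)) = β(0) = 0, β(α(6)) = β(7) = 5, β(α(7)) = β(6) = 1.
Hence αβ = [4 3 2 7 6 0 5 1].

4 3 2 7 6 0 5 1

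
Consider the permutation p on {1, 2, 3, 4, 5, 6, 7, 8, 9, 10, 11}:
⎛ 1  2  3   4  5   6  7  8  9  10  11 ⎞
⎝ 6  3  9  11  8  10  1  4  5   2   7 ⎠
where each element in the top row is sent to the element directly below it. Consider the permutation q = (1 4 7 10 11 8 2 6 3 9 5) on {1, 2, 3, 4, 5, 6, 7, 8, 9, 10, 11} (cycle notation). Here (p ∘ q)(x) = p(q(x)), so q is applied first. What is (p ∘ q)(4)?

1

(p ∘ q)(4) = p(q(4)). q(4) = 7, then p(7) = 1. So (p ∘ q)(4) = 1.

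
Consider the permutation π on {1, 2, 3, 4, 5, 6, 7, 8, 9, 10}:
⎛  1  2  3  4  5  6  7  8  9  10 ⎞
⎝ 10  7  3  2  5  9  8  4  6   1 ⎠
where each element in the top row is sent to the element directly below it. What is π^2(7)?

4

Tracing 7 → 8 → … returns to 7 after 4 steps, so 7 lies in a 4-cycle (2, 7, 8, 4).
Advancing 2 steps from 7: 7 → 8 → 4.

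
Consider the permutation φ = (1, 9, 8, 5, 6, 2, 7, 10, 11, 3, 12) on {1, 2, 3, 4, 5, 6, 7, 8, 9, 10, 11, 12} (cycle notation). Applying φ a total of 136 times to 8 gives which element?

8 lies in the 11-cycle (1, 9, 8, 5, 6, 2, 7, 10, 11, 3, 12).
Powers repeat with period 11 on this cycle, and 136 mod 11 = 4, so φ^136(8) = φ^4(8).
Advancing 4 steps from 8: 8 → 5 → 6 → 2 → 7.

7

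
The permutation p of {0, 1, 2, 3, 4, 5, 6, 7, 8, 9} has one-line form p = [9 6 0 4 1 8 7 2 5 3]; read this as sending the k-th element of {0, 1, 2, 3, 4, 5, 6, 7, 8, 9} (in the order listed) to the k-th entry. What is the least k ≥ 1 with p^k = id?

Writing p as disjoint cycles, the cycle lengths are 8, 2.
Since disjoint cycles commute, ord(p) = lcm(8, 2) = 8.

8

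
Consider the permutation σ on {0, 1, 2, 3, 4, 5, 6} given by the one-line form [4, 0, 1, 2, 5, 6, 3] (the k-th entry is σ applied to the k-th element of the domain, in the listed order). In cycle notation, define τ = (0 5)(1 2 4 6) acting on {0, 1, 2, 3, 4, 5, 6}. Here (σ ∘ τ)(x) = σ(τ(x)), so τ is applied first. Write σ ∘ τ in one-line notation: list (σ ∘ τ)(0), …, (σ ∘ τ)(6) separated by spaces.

6 1 5 2 3 4 0

For each element, apply τ then σ: 0 → 5 → 6; 1 → 2 → 1; 2 → 4 → 5; 3 → 3 → 2; 4 → 6 → 3; 5 → 0 → 4; 6 → 1 → 0.
So σ ∘ τ in one-line form is 6 1 5 2 3 4 0.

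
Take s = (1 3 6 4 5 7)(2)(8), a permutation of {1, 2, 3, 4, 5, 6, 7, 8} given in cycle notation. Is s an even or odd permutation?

odd

The cycle lengths are 6, 1, 1.
A cycle of length ℓ contributes ℓ−1 transpositions, so s is a product of 5 transpositions — odd.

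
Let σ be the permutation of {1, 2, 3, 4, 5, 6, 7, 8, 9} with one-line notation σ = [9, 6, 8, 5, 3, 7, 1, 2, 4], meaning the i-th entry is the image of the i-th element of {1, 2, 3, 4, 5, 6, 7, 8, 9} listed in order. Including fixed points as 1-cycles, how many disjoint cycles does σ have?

1

The cycle decomposition is (1 9 4 5 3 8 2 6 7), which has 1 cycle (counting 1-cycles).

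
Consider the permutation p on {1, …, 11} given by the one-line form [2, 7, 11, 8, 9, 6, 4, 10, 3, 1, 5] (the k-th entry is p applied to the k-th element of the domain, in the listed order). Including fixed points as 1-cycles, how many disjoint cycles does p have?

3

The cycle decomposition is (1 2 7 4 8 10)(3 11 5 9)(6), which has 3 cycles (counting 1-cycles).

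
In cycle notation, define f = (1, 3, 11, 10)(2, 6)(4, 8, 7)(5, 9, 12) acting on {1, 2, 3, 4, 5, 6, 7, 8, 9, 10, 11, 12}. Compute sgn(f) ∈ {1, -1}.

The cycle lengths are 4, 3, 3, 2.
A cycle of length ℓ contributes ℓ−1 transpositions, so f is a product of 3 + 2 + 2 + 1 = 8 transpositions — even.

1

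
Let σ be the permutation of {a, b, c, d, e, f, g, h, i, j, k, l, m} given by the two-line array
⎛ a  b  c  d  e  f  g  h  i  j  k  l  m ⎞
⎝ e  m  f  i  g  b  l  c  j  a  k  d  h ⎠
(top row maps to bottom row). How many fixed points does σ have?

1

The fixed points (elements with σ(x) = x) are {k}, so there is 1.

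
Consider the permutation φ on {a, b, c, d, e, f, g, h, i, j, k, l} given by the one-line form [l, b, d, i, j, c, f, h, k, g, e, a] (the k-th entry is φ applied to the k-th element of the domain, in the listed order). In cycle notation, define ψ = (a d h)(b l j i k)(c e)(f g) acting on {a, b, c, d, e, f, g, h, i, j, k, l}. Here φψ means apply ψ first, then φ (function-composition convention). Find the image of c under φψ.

j

(φψ)(c) = φ(ψ(c)). ψ(c) = e, then φ(e) = j. So (φψ)(c) = j.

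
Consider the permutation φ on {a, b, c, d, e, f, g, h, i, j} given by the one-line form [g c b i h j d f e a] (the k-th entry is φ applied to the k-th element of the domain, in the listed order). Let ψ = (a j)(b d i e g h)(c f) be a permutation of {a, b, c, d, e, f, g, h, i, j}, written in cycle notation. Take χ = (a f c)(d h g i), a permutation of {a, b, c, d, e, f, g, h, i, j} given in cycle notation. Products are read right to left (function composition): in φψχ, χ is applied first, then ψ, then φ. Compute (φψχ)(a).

Apply the permutations in order: χ(a) = f, then ψ(f) = c, then φ(c) = b. So (φψχ)(a) = b.

b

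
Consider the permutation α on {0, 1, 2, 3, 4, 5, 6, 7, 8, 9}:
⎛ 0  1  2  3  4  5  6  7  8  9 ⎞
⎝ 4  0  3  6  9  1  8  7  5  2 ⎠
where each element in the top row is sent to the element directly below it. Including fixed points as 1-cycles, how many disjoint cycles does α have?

The cycle decomposition is (0 4 9 2 3 6 8 5 1)(7), which has 2 cycles (counting 1-cycles).

2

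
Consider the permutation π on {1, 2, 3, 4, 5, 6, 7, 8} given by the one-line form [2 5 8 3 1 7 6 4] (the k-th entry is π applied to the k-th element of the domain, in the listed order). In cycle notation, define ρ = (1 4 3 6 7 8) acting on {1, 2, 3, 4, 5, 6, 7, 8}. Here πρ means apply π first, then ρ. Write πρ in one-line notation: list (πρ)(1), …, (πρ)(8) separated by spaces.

2 5 1 6 4 8 7 3

(πρ)(x) = ρ(π(x)). Computing each image: ρ(π(1)) = ρ(2) = 2, ρ(π(2)) = ρ(5) = 5, ρ(π(3)) = ρ(8) = 1, ρ(π(4)) = ρ(3) = 6, ρ(π(5)) = ρ(1) = 4, ρ(π(6)) = ρ(7) = 8, ρ(π(7)) = ρ(6) = 7, ρ(π(8)) = ρ(4) = 3.
Hence πρ = [2 5 1 6 4 8 7 3].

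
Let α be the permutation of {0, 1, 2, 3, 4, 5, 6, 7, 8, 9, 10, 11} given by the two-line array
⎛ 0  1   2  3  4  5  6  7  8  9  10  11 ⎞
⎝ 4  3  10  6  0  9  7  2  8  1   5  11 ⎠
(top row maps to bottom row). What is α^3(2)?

Tracing 2 → 10 → … returns to 2 after 8 steps, so 2 lies in an 8-cycle (1 3 6 7 2 10 5 9).
Stepping 3 places around the cycle: 2 → 10 → 5 → 9.

9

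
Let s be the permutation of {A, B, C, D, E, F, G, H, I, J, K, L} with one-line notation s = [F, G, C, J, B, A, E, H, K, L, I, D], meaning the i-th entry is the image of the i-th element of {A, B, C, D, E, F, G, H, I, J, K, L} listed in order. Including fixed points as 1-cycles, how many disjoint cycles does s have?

The cycle decomposition is (A, F)(B, G, E)(C)(D, J, L)(H)(I, K), which has 6 cycles (counting 1-cycles).

6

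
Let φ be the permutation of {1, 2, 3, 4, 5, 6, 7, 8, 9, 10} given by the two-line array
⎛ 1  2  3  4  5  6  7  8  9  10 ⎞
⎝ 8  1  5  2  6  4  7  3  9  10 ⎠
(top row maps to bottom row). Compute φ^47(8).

2

Tracing 8 → 3 → … returns to 8 after 7 steps, so 8 lies in a 7-cycle (1, 8, 3, 5, 6, 4, 2).
Powers repeat with period 7 on this cycle, and 47 mod 7 = 5, so φ^47(8) = φ^5(8).
Advancing 5 steps from 8: 8 → 3 → 5 → 6 → 4 → 2.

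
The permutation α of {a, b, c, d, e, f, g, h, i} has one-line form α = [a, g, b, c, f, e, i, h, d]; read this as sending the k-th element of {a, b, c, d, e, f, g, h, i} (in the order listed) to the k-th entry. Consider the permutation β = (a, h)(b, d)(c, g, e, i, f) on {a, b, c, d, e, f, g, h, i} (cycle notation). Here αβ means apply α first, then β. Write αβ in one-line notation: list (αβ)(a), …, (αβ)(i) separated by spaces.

h e d g c i f a b

(αβ)(x) = β(α(x)). Computing each image: β(α(a)) = β(a) = h, β(α(b)) = β(g) = e, β(α(c)) = β(b) = d, β(α(d)) = β(c) = g, β(α(e)) = β(f) = c, β(α(f)) = β(e) = i, β(α(g)) = β(i) = f, β(α(h)) = β(h) = a, β(α(i)) = β(d) = b.
Hence αβ = [h e d g c i f a b].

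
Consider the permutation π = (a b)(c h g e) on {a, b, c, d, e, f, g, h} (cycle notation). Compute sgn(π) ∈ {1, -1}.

1

The cycle lengths are 4, 2, 1, 1.
A cycle is odd iff its length is even; π has 2 even-length cycles, so sgn(π) = (−1)^2 and π is even.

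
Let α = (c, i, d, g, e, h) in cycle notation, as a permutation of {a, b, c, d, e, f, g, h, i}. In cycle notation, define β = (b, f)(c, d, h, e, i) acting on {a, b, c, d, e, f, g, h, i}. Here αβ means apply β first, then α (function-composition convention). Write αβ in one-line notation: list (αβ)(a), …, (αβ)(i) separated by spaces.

a f g c d b e h i

(αβ)(x) = α(β(x)). Computing each image: α(β(a)) = α(a) = a, α(β(b)) = α(f) = f, α(β(c)) = α(d) = g, α(β(d)) = α(h) = c, α(β(e)) = α(i) = d, α(β(f)) = α(b) = b, α(β(g)) = α(g) = e, α(β(h)) = α(e) = h, α(β(i)) = α(c) = i.
Hence αβ = [a f g c d b e h i].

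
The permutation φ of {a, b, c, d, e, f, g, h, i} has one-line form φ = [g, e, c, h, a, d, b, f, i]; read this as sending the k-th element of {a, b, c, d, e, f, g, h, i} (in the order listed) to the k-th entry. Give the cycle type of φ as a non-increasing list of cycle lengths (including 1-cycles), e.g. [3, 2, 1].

The disjoint cycles are (a g b e)(c)(d h f)(i), with lengths 4, 3, 1, 1 in non-increasing order.

[4, 3, 1, 1]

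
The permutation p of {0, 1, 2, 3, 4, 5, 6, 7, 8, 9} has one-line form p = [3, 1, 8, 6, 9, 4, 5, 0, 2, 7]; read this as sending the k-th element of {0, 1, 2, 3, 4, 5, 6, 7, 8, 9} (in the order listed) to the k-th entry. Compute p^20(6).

Tracing 6 → 5 → … returns to 6 after 7 steps, so 6 lies in a 7-cycle (0 3 6 5 4 9 7).
Powers repeat with period 7 on this cycle, and 20 mod 7 = 6, so p^20(6) = p^6(6).
Stepping 6 places around the cycle: 6 → 5 → 4 → 9 → 7 → 0 → 3.

3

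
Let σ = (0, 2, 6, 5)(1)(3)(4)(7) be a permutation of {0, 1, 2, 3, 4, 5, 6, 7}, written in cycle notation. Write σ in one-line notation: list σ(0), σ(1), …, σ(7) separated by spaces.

Image by image: 0→2, 1→1, 2→6, 3→3, 4→4, 5→0, 6→5, 7→7.
Listing these in domain order gives 2 1 6 3 4 0 5 7.

2 1 6 3 4 0 5 7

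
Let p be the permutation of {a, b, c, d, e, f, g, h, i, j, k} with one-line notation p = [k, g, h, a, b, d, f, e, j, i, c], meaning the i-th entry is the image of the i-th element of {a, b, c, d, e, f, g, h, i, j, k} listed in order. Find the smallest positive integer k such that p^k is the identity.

Writing p as disjoint cycles, the cycle lengths are 9, 2.
The order is lcm(9, 2) = 18.

18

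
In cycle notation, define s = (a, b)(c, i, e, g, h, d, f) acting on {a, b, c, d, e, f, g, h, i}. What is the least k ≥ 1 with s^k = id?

The disjoint cycles have lengths 7, 2.
The order of s is the least common multiple of its cycle lengths: lcm(7, 2) = 14.

14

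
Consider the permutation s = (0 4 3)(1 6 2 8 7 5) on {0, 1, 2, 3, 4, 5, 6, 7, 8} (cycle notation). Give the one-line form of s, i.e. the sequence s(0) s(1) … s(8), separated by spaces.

4 6 8 0 3 1 2 5 7

Each element maps to the next entry in its cycle (wrapping to the front): 0↦4, 1↦6, 2↦8, 3↦0, 4↦3, 5↦1, 6↦2, 7↦5, 8↦7.
So the one-line form is 4 6 8 0 3 1 2 5 7.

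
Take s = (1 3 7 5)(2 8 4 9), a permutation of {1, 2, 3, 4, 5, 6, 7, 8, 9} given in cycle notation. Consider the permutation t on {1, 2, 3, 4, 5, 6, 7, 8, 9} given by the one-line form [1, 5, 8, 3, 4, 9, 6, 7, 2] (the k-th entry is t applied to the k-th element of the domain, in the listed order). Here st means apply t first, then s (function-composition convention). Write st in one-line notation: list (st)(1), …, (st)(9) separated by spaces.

3 1 4 7 9 2 6 5 8

(st)(x) = s(t(x)). Computing each image: s(t(1)) = s(1) = 3, s(t(2)) = s(5) = 1, s(t(3)) = s(8) = 4, s(t(4)) = s(3) = 7, s(t(5)) = s(4) = 9, s(t(6)) = s(9) = 2, s(t(7)) = s(6) = 6, s(t(8)) = s(7) = 5, s(t(9)) = s(2) = 8.
Hence st = [3 1 4 7 9 2 6 5 8].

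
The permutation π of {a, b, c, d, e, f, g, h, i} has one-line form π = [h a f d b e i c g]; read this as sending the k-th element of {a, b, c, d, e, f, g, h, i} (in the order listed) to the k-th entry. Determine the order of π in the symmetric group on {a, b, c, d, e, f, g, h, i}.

6

The disjoint-cycle form of π has cycle lengths 6, 2, 1.
The order is lcm(6, 2) = 6.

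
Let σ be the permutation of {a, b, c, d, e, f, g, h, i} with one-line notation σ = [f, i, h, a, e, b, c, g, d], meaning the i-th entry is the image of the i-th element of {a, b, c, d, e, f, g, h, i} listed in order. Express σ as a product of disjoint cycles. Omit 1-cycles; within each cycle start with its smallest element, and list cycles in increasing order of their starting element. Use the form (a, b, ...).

Iterating σ from a gives a → f → b → i → d → a; that is the 5-cycle (a, f, b, i, d).
Repeating from the next unused element and collecting all non-trivial cycles gives (a, f, b, i, d)(c, h, g).

(a, f, b, i, d)(c, h, g)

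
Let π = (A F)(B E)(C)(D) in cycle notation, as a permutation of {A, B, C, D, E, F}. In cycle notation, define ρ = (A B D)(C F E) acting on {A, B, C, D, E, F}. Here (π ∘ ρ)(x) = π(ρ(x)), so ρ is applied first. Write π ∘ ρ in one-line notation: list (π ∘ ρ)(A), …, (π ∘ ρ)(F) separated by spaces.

Chase each element through ρ then π: A → B → E; B → D → D; C → F → A; D → A → F; E → C → C; F → E → B.
Collecting the images, π ∘ ρ = [E D A F C B].

E D A F C B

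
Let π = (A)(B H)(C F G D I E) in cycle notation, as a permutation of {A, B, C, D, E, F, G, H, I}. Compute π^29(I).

D

I lies in the 6-cycle (C F G D I E).
Powers repeat with period 6 on this cycle, and 29 mod 6 = 5, so π^29(I) = π^5(I).
Stepping 5 places around the cycle: I → E → C → F → G → D.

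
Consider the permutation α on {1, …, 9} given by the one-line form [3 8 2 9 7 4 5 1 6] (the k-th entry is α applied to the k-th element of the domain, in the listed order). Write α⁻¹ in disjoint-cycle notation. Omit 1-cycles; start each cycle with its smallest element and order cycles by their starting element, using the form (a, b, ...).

(1, 8, 2, 3)(4, 6, 9)(5, 7)

The cycle decomposition of α is (1, 3, 2, 8)(4, 9, 6)(5, 7).
The inverse reverses every cycle; in canonical form, α⁻¹ = (1, 8, 2, 3)(4, 6, 9)(5, 7).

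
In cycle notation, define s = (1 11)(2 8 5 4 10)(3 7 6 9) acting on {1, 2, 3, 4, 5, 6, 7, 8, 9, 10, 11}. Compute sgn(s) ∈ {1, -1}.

The cycle lengths are 5, 4, 2.
A cycle is odd iff its length is even; s has 2 even-length cycles, so sgn(s) = (−1)^2 and s is even.

1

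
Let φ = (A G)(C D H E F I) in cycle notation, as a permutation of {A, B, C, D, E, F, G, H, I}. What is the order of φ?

6

The cycle type of φ is (6, 2, 1).
Since disjoint cycles commute, ord(φ) = lcm(6, 2) = 6.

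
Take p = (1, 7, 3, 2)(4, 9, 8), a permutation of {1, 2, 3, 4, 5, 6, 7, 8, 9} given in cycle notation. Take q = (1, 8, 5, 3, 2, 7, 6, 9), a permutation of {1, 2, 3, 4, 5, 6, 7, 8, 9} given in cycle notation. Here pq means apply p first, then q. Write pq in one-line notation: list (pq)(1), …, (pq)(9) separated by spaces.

Chase each element through p then q: 1 → 7 → 6; 2 → 1 → 8; 3 → 2 → 7; 4 → 9 → 1; 5 → 5 → 3; 6 → 6 → 9; 7 → 3 → 2; 8 → 4 → 4; 9 → 8 → 5.
Collecting the images, pq = [6 8 7 1 3 9 2 4 5].

6 8 7 1 3 9 2 4 5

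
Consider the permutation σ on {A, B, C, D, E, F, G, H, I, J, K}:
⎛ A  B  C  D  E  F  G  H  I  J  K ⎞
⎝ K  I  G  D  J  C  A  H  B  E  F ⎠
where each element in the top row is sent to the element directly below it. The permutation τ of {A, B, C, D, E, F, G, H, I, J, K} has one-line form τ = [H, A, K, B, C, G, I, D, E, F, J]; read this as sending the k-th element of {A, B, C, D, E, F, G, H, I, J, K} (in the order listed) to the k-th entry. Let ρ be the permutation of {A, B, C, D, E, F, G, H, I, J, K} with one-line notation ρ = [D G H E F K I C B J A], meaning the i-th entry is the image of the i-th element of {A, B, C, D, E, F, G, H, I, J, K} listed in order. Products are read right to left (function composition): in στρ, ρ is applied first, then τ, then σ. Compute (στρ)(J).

Apply the permutations in order: ρ(J) = J, then τ(J) = F, then σ(F) = C. So (στρ)(J) = C.

C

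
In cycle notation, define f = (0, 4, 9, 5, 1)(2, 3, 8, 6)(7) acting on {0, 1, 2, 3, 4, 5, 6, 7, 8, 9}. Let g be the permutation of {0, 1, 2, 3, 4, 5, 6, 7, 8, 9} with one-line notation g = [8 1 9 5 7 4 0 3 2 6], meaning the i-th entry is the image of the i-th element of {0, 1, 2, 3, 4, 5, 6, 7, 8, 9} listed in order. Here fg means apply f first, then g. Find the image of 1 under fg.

8

(fg)(1) = g(f(1)). f(1) = 0, then g(0) = 8. So (fg)(1) = 8.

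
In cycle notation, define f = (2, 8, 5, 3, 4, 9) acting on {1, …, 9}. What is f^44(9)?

9 lies in the 6-cycle (2, 8, 5, 3, 4, 9).
On a 6-cycle, f^6 is the identity, so f^44 = f^2 there (44 ≡ 2 mod 6).
Stepping 2 places around the cycle: 9 → 2 → 8.

8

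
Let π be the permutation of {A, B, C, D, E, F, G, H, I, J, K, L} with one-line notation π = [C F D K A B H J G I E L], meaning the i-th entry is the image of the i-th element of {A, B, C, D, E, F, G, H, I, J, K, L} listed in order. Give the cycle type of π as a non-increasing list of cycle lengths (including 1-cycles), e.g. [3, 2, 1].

The disjoint cycles are (A, C, D, K, E)(B, F)(G, H, J, I)(L), with lengths 5, 4, 2, 1 in non-increasing order.

[5, 4, 2, 1]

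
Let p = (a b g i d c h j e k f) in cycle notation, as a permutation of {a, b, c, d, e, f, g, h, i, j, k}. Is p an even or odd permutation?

The cycle lengths are 11.
A cycle is odd iff its length is even; p has 0 even-length cycles, so sgn(p) = (−1)^0 and p is even.

even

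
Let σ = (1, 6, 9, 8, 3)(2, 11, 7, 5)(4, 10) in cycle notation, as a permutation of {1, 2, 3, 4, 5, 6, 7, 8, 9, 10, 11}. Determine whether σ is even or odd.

even

The cycle lengths are 5, 4, 2.
A cycle of length ℓ contributes ℓ−1 transpositions, so σ is a product of 4 + 3 + 1 = 8 transpositions — even.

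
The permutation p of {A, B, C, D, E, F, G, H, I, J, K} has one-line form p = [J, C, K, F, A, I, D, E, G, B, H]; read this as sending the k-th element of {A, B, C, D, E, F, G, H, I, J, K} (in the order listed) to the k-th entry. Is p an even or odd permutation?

odd

In disjoint-cycle form the cycle lengths are 7, 4.
A cycle is odd iff its length is even; p has 1 even-length cycle, so sgn(p) = (−1)^1 and p is odd.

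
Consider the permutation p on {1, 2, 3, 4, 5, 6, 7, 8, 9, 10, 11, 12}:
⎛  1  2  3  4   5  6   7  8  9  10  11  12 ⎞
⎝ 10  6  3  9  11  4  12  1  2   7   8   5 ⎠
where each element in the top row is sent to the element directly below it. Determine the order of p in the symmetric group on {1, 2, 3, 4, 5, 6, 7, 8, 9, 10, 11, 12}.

The disjoint-cycle form of p has cycle lengths 7, 4, 1.
Since disjoint cycles commute, ord(p) = lcm(7, 4) = 28.

28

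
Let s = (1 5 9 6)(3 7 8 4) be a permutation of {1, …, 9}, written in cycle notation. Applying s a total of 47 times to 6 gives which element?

9

6 lies in the 4-cycle (1 5 9 6).
Powers repeat with period 4 on this cycle, and 47 mod 4 = 3, so s^47(6) = s^3(6).
Stepping 3 places around the cycle: 6 → 1 → 5 → 9.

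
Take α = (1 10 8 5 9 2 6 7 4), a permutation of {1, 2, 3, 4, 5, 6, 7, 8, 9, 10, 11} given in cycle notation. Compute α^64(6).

7

6 lies in the 9-cycle (1 10 8 5 9 2 6 7 4).
On a 9-cycle, α^9 is the identity, so α^64 = α^1 there (64 ≡ 1 mod 9).
Stepping 1 place around the cycle: 6 → 7.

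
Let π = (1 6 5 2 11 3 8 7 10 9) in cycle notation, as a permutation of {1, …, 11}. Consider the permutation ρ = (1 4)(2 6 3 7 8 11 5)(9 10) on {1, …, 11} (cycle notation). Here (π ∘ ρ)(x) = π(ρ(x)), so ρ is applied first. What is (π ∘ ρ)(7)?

7

First apply ρ: ρ(7) = 8, then π(8) = 7. Thus (π ∘ ρ)(7) = 7.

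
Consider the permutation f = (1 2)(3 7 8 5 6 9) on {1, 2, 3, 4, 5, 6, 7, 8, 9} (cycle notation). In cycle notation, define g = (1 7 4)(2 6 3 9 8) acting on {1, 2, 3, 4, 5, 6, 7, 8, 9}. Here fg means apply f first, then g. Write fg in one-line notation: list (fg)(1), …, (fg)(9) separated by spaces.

(fg)(x) = g(f(x)). Computing each image: g(f(1)) = g(2) = 6, g(f(2)) = g(1) = 7, g(f(3)) = g(7) = 4, g(f(4)) = g(4) = 1, g(f(5)) = g(6) = 3, g(f(6)) = g(9) = 8, g(f(7)) = g(8) = 2, g(f(8)) = g(5) = 5, g(f(9)) = g(3) = 9.
Hence fg = [6 7 4 1 3 8 2 5 9].

6 7 4 1 3 8 2 5 9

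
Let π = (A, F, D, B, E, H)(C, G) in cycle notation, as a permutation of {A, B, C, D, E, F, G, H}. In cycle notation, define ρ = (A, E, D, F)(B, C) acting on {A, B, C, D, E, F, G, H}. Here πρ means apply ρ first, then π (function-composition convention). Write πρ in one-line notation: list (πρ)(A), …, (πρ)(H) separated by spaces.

H G E D B F C A

Chase each element through ρ then π: A → E → H; B → C → G; C → B → E; D → F → D; E → D → B; F → A → F; G → G → C; H → H → A.
Collecting the images, πρ = [H G E D B F C A].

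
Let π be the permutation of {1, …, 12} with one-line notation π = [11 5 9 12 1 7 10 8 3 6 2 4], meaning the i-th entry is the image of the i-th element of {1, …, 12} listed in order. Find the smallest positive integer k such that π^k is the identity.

12

The disjoint-cycle form of π has cycle lengths 4, 3, 2, 2, 1.
Since disjoint cycles commute, ord(π) = lcm(4, 3, 2, 2) = 12.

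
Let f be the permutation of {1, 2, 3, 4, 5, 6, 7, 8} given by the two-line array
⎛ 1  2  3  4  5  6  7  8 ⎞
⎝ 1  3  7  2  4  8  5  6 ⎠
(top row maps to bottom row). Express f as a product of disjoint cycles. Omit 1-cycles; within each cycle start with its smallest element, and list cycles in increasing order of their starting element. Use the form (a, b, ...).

(2, 3, 7, 5, 4)(6, 8)

Iterating f from 2 gives 2 → 3 → 7 → 5 → 4 → 2; that is the 5-cycle (2, 3, 7, 5, 4).
Repeating from the next unused element and collecting all non-trivial cycles gives (2, 3, 7, 5, 4)(6, 8).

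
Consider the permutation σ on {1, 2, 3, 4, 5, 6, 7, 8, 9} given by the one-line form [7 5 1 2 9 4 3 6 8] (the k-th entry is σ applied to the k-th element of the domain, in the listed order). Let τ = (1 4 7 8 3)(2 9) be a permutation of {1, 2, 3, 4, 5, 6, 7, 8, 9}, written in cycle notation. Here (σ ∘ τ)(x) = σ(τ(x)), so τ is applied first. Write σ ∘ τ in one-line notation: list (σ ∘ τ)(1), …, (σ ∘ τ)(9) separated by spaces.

(σ ∘ τ)(x) = σ(τ(x)). Computing each image: σ(τ(1)) = σ(4) = 2, σ(τ(2)) = σ(9) = 8, σ(τ(3)) = σ(1) = 7, σ(τ(4)) = σ(7) = 3, σ(τ(5)) = σ(5) = 9, σ(τ(6)) = σ(6) = 4, σ(τ(7)) = σ(8) = 6, σ(τ(8)) = σ(3) = 1, σ(τ(9)) = σ(2) = 5.
Hence σ ∘ τ = [2 8 7 3 9 4 6 1 5].

2 8 7 3 9 4 6 1 5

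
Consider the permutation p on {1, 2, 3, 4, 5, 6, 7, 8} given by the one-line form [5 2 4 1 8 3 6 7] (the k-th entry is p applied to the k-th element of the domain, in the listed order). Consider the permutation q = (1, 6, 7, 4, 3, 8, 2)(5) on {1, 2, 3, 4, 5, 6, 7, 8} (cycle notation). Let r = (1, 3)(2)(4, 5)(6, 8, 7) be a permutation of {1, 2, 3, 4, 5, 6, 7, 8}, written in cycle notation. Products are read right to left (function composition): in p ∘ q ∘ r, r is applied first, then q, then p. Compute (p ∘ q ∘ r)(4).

8

(p ∘ q ∘ r)(4) = p(q(r(4))). r(4) = 5, then q(5) = 5, then p(5) = 8, so the result is 8.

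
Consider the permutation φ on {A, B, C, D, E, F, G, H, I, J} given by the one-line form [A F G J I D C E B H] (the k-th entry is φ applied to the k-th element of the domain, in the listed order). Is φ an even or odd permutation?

odd

In disjoint-cycle form the cycle lengths are 7, 2, 1.
A cycle of length ℓ contributes ℓ−1 transpositions, so φ is a product of 6 + 1 = 7 transpositions — odd.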